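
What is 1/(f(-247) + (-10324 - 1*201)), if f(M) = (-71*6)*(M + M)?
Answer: 1/199919 ≈ 5.0020e-6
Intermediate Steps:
f(M) = -852*M
1/(f(-247) + (-10324 - 1*201)) = 1/(-852*(-247) + (-10324 - 1*201)) = 1/(210444 + (-10324 - 201)) = 1/(210444 - 10525) = 1/199919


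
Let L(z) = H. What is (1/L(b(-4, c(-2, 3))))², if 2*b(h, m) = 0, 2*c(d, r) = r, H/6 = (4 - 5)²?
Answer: 1/36 ≈ 0.027778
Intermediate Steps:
H = 6 (H = 6*(4 - 5)² = 6*(-1)² = 6*1 = 6)
c(d, r) = r/2
b(h, m) = 0 (b(h, m) = (½)*0 = 0)
L(z) = 6
(1/L(b(-4, c(-2, 3))))² = (1/6)² = (⅙)² = 1/36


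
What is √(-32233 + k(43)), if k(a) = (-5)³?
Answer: I*√32358 ≈ 179.88*I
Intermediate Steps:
k(a) = -125
√(-32233 + k(43)) = √(-32233 - 125) = √(-32358) = I*√32358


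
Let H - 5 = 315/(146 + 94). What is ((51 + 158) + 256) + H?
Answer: 7541/16 ≈ 471.31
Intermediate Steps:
H = 101/16 (H = 5 + 315/(146 + 94) = 5 + 315/240 = 5 + 315*(1/240) = 5 + 21/16 = 101/16 ≈ 6.3125)
((51 + 158) + 256) + H = ((51 + 158) + 256) + 101/16 = (209 + 256) + 101/16 = 465 + 101/16 = 7541/16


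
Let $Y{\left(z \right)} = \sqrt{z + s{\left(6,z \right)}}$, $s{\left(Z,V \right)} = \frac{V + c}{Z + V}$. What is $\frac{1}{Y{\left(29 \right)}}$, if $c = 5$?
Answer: $\frac{\sqrt{36715}}{1049} \approx 0.18266$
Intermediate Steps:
$s{\left(Z,V \right)} = \frac{5 + V}{V + Z}$ ($s{\left(Z,V \right)} = \frac{V + 5}{Z + V} = \frac{5 + V}{V + Z}$)
$Y{\left(z \right)} = \sqrt{z + \frac{5 + z}{6 + z}}$ ($Y{\left(z \right)} = \sqrt{z + \frac{5 + z}{z + 6}} = \sqrt{z + \frac{5 + z}{6 + z}}$)
$\frac{1}{Y{\left(29 \right)}} = \frac{1}{\sqrt{\frac{5 + 29 + 29 \left(6 + 29\right)}{6 + 29}}} = \frac{1}{\sqrt{\frac{5 + 29 + 29 \cdot 35}{35}}} = \frac{1}{\sqrt{\frac{5 + 29 + 1015}{35}}} = \frac{1}{\sqrt{\frac{1}{35} \cdot 1049}} = \frac{1}{\sqrt{\frac{1049}{35}}} = \frac{1}{\frac{1}{35} \sqrt{36715}} = \frac{\sqrt{36715}}{1049}$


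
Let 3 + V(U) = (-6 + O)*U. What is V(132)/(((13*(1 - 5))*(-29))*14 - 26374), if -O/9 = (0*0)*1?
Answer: 265/1754 ≈ 0.15108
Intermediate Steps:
O = 0 (O = -9*0*0 = -0 = -9*0 = 0)
V(U) = -3 - 6*U (V(U) = -3 + (-6 + 0)*U = -3 - 6*U)
V(132)/(((13*(1 - 5))*(-29))*14 - 26374) = (-3 - 6*132)/(((13*(1 - 5))*(-29))*14 - 26374) = (-3 - 792)/(((13*(-4))*(-29))*14 - 26374) = -795/(-52*(-29)*14 - 26374) = -795/(1508*14 - 26374) = -795/(21112 - 26374) = -795/(-5262) = -795*(-1/5262) = 265/1754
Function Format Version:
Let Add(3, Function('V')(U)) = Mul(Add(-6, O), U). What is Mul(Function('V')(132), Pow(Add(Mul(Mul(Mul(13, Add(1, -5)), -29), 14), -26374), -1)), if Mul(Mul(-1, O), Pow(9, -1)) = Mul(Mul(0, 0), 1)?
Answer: Rational(265, 1754) ≈ 0.15108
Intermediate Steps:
O = 0 (O = Mul(-9, Mul(Mul(0, 0), 1)) = Mul(-9, Mul(0, 1)) = Mul(-9, 0) = 0)
Function('V')(U) = Add(-3, Mul(-6, U)) (Function('V')(U) = Add(-3, Mul(Add(-6, 0), U)) = Add(-3, Mul(-6, U)))
Mul(Function('V')(132), Pow(Add(Mul(Mul(Mul(13, Add(1, -5)), -29), 14), -26374), -1)) = Mul(Add(-3, Mul(-6, 132)), Pow(Add(Mul(Mul(Mul(13, Add(1, -5)), -29), 14), -26374), -1)) = Mul(Add(-3, -792), Pow(Add(Mul(Mul(Mul(13, -4), -29), 14), -26374), -1)) = Mul(-795, Pow(Add(Mul(Mul(-52, -29), 14), -26374), -1)) = Mul(-795, Pow(Add(Mul(1508, 14), -26374), -1)) = Mul(-795, Pow(Add(21112, -26374), -1)) = Mul(-795, Pow(-5262, -1)) = Mul(-795, Rational(-1, 5262)) = Rational(265, 1754)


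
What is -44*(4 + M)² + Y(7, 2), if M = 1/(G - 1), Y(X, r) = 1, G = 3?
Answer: -890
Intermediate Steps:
M = ½ (M = 1/(3 - 1) = 1/2 = ½ ≈ 0.50000)
-44*(4 + M)² + Y(7, 2) = -44*(4 + ½)² + 1 = -44*(9/2)² + 1 = -44*81/4 + 1 = -891 + 1 = -890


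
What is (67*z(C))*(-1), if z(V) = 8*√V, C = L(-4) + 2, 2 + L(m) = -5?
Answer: -536*I*√5 ≈ -1198.5*I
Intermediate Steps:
L(m) = -7 (L(m) = -2 - 5 = -7)
C = -5 (C = -7 + 2 = -5)
(67*z(C))*(-1) = (67*(8*√(-5)))*(-1) = (67*(8*(I*√5)))*(-1) = (67*(8*I*√5))*(-1) = (536*I*√5)*(-1) = -536*I*√5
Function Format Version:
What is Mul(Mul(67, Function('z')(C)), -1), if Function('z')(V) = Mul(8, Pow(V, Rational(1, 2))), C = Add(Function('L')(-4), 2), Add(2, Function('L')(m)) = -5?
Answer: Mul(-536, I, Pow(5, Rational(1, 2))) ≈ Mul(-1198.5, I)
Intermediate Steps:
Function('L')(m) = -7 (Function('L')(m) = Add(-2, -5) = -7)
C = -5 (C = Add(-7, 2) = -5)
Mul(Mul(67, Function('z')(C)), -1) = Mul(Mul(67, Mul(8, Pow(-5, Rational(1, 2)))), -1) = Mul(Mul(67, Mul(8, Mul(I, Pow(5, Rational(1, 2))))), -1) = Mul(Mul(67, Mul(8, I, Pow(5, Rational(1, 2)))), -1) = Mul(Mul(536, I, Pow(5, Rational(1, 2))), -1) = Mul(-536, I, Pow(5, Rational(1, 2)))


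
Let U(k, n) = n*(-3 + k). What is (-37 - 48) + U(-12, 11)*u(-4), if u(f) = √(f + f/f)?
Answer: -85 - 165*I*√3 ≈ -85.0 - 285.79*I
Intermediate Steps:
u(f) = √(1 + f) (u(f) = √(f + 1) = √(1 + f))
(-37 - 48) + U(-12, 11)*u(-4) = (-37 - 48) + (11*(-3 - 12))*√(1 - 4) = -85 + (11*(-15))*√(-3) = -85 - 165*I*√3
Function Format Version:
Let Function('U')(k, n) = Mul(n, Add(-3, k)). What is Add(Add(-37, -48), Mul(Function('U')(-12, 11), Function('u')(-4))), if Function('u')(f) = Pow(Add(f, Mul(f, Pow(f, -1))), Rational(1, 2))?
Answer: Add(-85, Mul(-165, I, Pow(3, Rational(1, 2)))) ≈ Add(-85.000, Mul(-285.79, I))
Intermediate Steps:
Function('u')(f) = Pow(Add(1, f), Rational(1, 2)) (Function('u')(f) = Pow(Add(f, 1), Rational(1, 2)) = Pow(Add(1, f), Rational(1, 2)))
Add(Add(-37, -48), Mul(Function('U')(-12, 11), Function('u')(-4))) = Add(Add(-37, -48), Mul(Mul(11, Add(-3, -12)), Pow(Add(1, -4), Rational(1, 2)))) = Add(-85, Mul(Mul(11, -15), Pow(-3, Rational(1, 2)))) = Add(-85, Mul(-165, Mul(I, Pow(3, Rational(1, 2))))) = Add(-85, Mul(-165, I, Pow(3, Rational(1, 2))))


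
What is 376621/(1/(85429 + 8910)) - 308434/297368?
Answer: 5282749733844779/148684 ≈ 3.5530e+10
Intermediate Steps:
376621/(1/(85429 + 8910)) - 308434/297368 = 376621/(1/94339) - 308434*1/297368 = 376621/(1/94339) - 154217/148684 = 376621*94339 - 154217/148684 = 35530048519 - 154217/148684 = 5282749733844779/148684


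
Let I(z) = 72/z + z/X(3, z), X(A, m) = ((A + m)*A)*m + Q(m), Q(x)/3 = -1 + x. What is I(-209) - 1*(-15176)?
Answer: 407666443103/26863188 ≈ 15176.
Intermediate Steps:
Q(x) = -3 + 3*x (Q(x) = 3*(-1 + x) = -3 + 3*x)
X(A, m) = -3 + 3*m + A*m*(A + m) (X(A, m) = ((A + m)*A)*m + (-3 + 3*m) = (A*(A + m))*m + (-3 + 3*m) = A*m*(A + m) + (-3 + 3*m) = -3 + 3*m + A*m*(A + m))
I(z) = 72/z + z/(-3 + 3*z² + 12*z) (I(z) = 72/z + z/(-3 + 3*z + 3*z² + z*3²) = 72/z + z/(-3 + 3*z + 3*z² + z*9) = 72/z + z/(-3 + 3*z + 3*z² + 9*z) = 72/z + z/(-3 + 3*z² + 12*z))
I(-209) - 1*(-15176) = (⅓)*(-216 + 217*(-209)² + 864*(-209))/(-209*(-1 + (-209)² + 4*(-209))) - 1*(-15176) = (⅓)*(-1/209)*(-216 + 217*43681 - 180576)/(-1 + 43681 - 836) + 15176 = (⅓)*(-1/209)*(-216 + 9478777 - 180576)/42844 + 15176 = (⅓)*(-1/209)*(1/42844)*9297985 + 15176 = -9297985/26863188 + 15176 = 407666443103/26863188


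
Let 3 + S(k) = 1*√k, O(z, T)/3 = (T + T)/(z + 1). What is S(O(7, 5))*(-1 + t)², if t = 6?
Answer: -75 + 25*√15/2 ≈ -26.588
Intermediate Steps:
O(z, T) = 6*T/(1 + z) (O(z, T) = 3*((T + T)/(z + 1)) = 3*((2*T)/(1 + z)) = 3*(2*T/(1 + z)) = 6*T/(1 + z))
S(k) = -3 + √k (S(k) = -3 + 1*√k = -3 + √k)
S(O(7, 5))*(-1 + t)² = (-3 + √(6*5/(1 + 7)))*(-1 + 6)² = (-3 + √(6*5/8))*5² = (-3 + √(6*5*(⅛)))*25 = (-3 + √(15/4))*25 = (-3 + √15/2)*25 = -75 + 25*√15/2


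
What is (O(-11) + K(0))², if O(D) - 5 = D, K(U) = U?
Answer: 36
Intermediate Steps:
O(D) = 5 + D
(O(-11) + K(0))² = ((5 - 11) + 0)² = (-6 + 0)² = (-6)² = 36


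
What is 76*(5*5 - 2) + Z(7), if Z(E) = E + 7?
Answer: 1762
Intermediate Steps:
Z(E) = 7 + E
76*(5*5 - 2) + Z(7) = 76*(5*5 - 2) + (7 + 7) = 76*(25 - 2) + 14 = 76*23 + 14 = 1748 + 14 = 1762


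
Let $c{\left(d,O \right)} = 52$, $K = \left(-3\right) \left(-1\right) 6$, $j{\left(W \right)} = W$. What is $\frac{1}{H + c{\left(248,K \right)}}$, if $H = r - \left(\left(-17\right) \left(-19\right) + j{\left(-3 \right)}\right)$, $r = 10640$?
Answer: $\frac{1}{10372} \approx 9.6413 \cdot 10^{-5}$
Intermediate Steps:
$K = 18$ ($K = 3 \cdot 6 = 18$)
$H = 10320$ ($H = 10640 - \left(\left(-17\right) \left(-19\right) - 3\right) = 10640 - \left(323 - 3\right) = 10640 - 320 = 10320$)
$\frac{1}{H + c{\left(248,K \right)}} = \frac{1}{10320 + 52} = \frac{1}{10372}$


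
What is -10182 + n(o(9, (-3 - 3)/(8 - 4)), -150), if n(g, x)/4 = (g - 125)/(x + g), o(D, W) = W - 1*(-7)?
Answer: -2941642/289 ≈ -10179.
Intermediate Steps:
o(D, W) = 7 + W (o(D, W) = W + 7 = 7 + W)
n(g, x) = 4*(-125 + g)/(g + x) (n(g, x) = 4*((g - 125)/(x + g)) = 4*((-125 + g)/(g + x)) = 4*(-125 + g)/(g + x))
-10182 + n(o(9, (-3 - 3)/(8 - 4)), -150) = -10182 + 4*(-125 + (7 + (-3 - 3)/(8 - 4)))/((7 + (-3 - 3)/(8 - 4)) - 150) = -10182 + 4*(-125 + (7 - 6/4))/((7 - 6/4) - 150) = -10182 + 4*(-125 + (7 - 6*1/4))/((7 - 6*1/4) - 150) = -10182 + 4*(-125 + (7 - 3/2))/((7 - 3/2) - 150) = -10182 + 4*(-125 + 11/2)/(11/2 - 150) = -10182 + 4*(-239/2)/(-289/2) = -10182 + 4*(-2/289)*(-239/2) = -10182 + 956/289 = -2941642/289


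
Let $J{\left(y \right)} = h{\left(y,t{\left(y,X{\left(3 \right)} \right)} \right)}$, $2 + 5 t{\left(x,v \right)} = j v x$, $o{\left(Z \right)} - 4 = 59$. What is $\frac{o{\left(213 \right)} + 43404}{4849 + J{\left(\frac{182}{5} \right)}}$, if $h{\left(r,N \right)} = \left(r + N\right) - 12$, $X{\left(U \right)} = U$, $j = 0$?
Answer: $\frac{43467}{4873} \approx 8.92$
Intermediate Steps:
$o{\left(Z \right)} = 63$ ($o{\left(Z \right)} = 4 + 59 = 63$)
$t{\left(x,v \right)} = - \frac{2}{5}$ ($t{\left(x,v \right)} = - \frac{2}{5} + \frac{0 v x}{5} = - \frac{2}{5} + \frac{0 x}{5} = - \frac{2}{5} + \frac{1}{5} \cdot 0 = - \frac{2}{5} + 0 = - \frac{2}{5}$)
$h{\left(r,N \right)} = -12 + N + r$ ($h{\left(r,N \right)} = \left(N + r\right) - 12 = -12 + N + r$)
$J{\left(y \right)} = - \frac{62}{5} + y$ ($J{\left(y \right)} = -12 - \frac{2}{5} + y = - \frac{62}{5} + y$)
$\frac{o{\left(213 \right)} + 43404}{4849 + J{\left(\frac{182}{5} \right)}} = \frac{63 + 43404}{4849 - \left(\frac{62}{5} - \frac{182}{5}\right)} = \frac{43467}{4849 + \left(- \frac{62}{5} + 182 \cdot \frac{1}{5}\right)} = \frac{43467}{4849 + \left(- \frac{62}{5} + \frac{182}{5}\right)} = \frac{43467}{4849 + 24} = \frac{43467}{4873}$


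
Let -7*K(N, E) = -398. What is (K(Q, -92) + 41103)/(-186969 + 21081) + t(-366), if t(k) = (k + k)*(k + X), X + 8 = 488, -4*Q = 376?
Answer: -96901440887/1161216 ≈ -83448.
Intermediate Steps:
Q = -94 (Q = -¼*376 = -94)
X = 480 (X = -8 + 488 = 480)
K(N, E) = 398/7 (K(N, E) = -⅐*(-398) = 398/7)
t(k) = 2*k*(480 + k) (t(k) = (k + k)*(k + 480) = (2*k)*(480 + k) = 2*k*(480 + k))
(K(Q, -92) + 41103)/(-186969 + 21081) + t(-366) = (398/7 + 41103)/(-186969 + 21081) + 2*(-366)*(480 - 366) = (288119/7)/(-165888) + 2*(-366)*114 = (288119/7)*(-1/165888) - 83448 = -288119/1161216 - 83448 = -96901440887/1161216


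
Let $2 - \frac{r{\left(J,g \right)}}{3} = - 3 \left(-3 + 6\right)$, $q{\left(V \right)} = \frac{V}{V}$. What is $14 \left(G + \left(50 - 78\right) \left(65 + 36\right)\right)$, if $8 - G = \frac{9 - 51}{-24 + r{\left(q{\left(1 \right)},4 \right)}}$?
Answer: $- \frac{118244}{3} \approx -39415.0$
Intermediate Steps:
$q{\left(V \right)} = 1$
$r{\left(J,g \right)} = 33$ ($r{\left(J,g \right)} = 6 - 3 \left(- 3 \left(-3 + 6\right)\right) = 6 - 3 \left(\left(-3\right) 3\right) = 6 - -27 = 6 + 27 = 33$)
$G = \frac{38}{3}$ ($G = 8 - \frac{9 - 51}{-24 + 33} = 8 - - \frac{42}{9} = 8 - \left(-42\right) \frac{1}{9} = 8 - - \frac{14}{3} = 8 + \frac{14}{3} = \frac{38}{3} \approx 12.667$)
$14 \left(G + \left(50 - 78\right) \left(65 + 36\right)\right) = 14 \left(\frac{38}{3} + \left(50 - 78\right) \left(65 + 36\right)\right) = 14 \left(\frac{38}{3} - 2828\right) = 14 \left(- \frac{8446}{3}\right) = - \frac{118244}{3}$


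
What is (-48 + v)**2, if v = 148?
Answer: 10000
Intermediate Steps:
(-48 + v)**2 = (-48 + 148)**2 = 100**2 = 10000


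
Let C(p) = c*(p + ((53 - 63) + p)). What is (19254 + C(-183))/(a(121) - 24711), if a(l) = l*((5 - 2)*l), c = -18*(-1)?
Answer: 2081/3202 ≈ 0.64991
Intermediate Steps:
c = 18
C(p) = -180 + 36*p (C(p) = 18*(p + ((53 - 63) + p)) = 18*(p + (-10 + p)) = 18*(-10 + 2*p) = -180 + 36*p)
a(l) = 3*l² (a(l) = l*(3*l) = 3*l²)
(19254 + C(-183))/(a(121) - 24711) = (19254 + (-180 + 36*(-183)))/(3*121² - 24711) = (19254 + (-180 - 6588))/(3*14641 - 24711) = (19254 - 6768)/(43923 - 24711) = 12486/19212 = 12486*(1/19212) = 2081/3202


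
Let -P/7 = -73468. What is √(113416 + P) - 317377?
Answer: -317377 + 2*√156923 ≈ -3.1658e+5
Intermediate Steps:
P = 514276 (P = -7*(-73468) = 514276)
√(113416 + P) - 317377 = √(113416 + 514276) - 317377 = √627692 - 317377 = 2*√156923 - 317377 = -317377 + 2*√156923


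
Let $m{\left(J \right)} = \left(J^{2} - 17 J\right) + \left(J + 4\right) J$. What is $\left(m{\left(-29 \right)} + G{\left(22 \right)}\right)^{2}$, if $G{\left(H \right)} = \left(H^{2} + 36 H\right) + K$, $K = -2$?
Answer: $11108889$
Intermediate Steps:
$G{\left(H \right)} = -2 + H^{2} + 36 H$ ($G{\left(H \right)} = \left(H^{2} + 36 H\right) - 2 = -2 + H^{2} + 36 H$)
$m{\left(J \right)} = J^{2} - 17 J + J \left(4 + J\right)$ ($m{\left(J \right)} = \left(J^{2} - 17 J\right) + \left(4 + J\right) J = \left(J^{2} - 17 J\right) + J \left(4 + J\right) = J^{2} - 17 J + J \left(4 + J\right)$)
$\left(m{\left(-29 \right)} + G{\left(22 \right)}\right)^{2} = \left(- 29 \left(-13 + 2 \left(-29\right)\right) + \left(-2 + 22^{2} + 36 \cdot 22\right)\right)^{2} = \left(- 29 \left(-13 - 58\right) + \left(-2 + 484 + 792\right)\right)^{2} = \left(\left(-29\right) \left(-71\right) + 1274\right)^{2} = \left(2059 + 1274\right)^{2} = 3333^{2} = 11108889$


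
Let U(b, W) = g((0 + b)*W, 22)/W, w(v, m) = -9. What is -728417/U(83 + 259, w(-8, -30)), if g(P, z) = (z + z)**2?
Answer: 6555753/1936 ≈ 3386.2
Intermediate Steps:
g(P, z) = 4*z**2 (g(P, z) = (2*z)**2 = 4*z**2)
U(b, W) = 1936/W (U(b, W) = (4*22**2)/W = (4*484)/W = 1936/W)
-728417/U(83 + 259, w(-8, -30)) = -728417/(1936/(-9)) = -728417/(1936*(-1/9)) = -728417/(-1936/9) = -728417*(-9/1936) = 6555753/1936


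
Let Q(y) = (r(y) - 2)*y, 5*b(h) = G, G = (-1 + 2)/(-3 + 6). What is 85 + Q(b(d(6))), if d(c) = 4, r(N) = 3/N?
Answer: 1318/15 ≈ 87.867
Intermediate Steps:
G = ⅓ (G = 1/3 = 1*(⅓) = ⅓ ≈ 0.33333)
b(h) = 1/15 (b(h) = (⅕)*(⅓) = 1/15)
Q(y) = y*(-2 + 3/y) (Q(y) = (3/y - 2)*y = (-2 + 3/y)*y = y*(-2 + 3/y))
85 + Q(b(d(6))) = 85 + (3 - 2*1/15) = 85 + (3 - 2/15) = 85 + 43/15 = 1318/15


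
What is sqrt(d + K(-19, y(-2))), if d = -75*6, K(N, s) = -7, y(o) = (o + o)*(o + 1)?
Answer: I*sqrt(457) ≈ 21.378*I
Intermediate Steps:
y(o) = 2*o*(1 + o) (y(o) = (2*o)*(1 + o) = 2*o*(1 + o))
d = -450
sqrt(d + K(-19, y(-2))) = sqrt(-450 - 7) = sqrt(-457) = I*sqrt(457)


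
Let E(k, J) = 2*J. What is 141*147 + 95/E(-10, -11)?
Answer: 455899/22 ≈ 20723.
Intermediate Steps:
141*147 + 95/E(-10, -11) = 141*147 + 95/((2*(-11))) = 20727 + 95/(-22) = 20727 + 95*(-1/22) = 20727 - 95/22 = 455899/22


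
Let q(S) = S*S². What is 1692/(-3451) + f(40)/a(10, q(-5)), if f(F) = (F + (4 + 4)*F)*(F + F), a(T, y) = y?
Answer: -3984012/17255 ≈ -230.89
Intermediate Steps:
q(S) = S³
f(F) = 18*F² (f(F) = (F + 8*F)*(2*F) = (9*F)*(2*F) = 18*F²)
1692/(-3451) + f(40)/a(10, q(-5)) = 1692/(-3451) + (18*40²)/((-5)³) = 1692*(-1/3451) + (18*1600)/(-125) = -1692/3451 + 28800*(-1/125) = -1692/3451 - 1152/5 = -3984012/17255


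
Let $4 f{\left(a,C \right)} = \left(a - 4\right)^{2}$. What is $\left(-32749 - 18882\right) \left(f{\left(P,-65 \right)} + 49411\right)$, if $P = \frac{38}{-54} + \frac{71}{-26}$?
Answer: $- \frac{5030253010373047}{1971216} \approx -2.5519 \cdot 10^{9}$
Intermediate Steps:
$P = - \frac{2411}{702}$ ($P = 38 \left(- \frac{1}{54}\right) + 71 \left(- \frac{1}{26}\right) = - \frac{19}{27} - \frac{71}{26} = - \frac{2411}{702} \approx -3.4345$)
$f{\left(a,C \right)} = \frac{\left(-4 + a\right)^{2}}{4}$ ($f{\left(a,C \right)} = \frac{\left(a - 4\right)^{2}}{4} = \frac{\left(-4 + a\right)^{2}}{4}$)
$\left(-32749 - 18882\right) \left(f{\left(P,-65 \right)} + 49411\right) = \left(-32749 - 18882\right) \left(\frac{\left(-4 - \frac{2411}{702}\right)^{2}}{4} + 49411\right) = - 51631 \left(\frac{\left(- \frac{5219}{702}\right)^{2}}{4} + 49411\right) = - 51631 \left(\frac{1}{4} \cdot \frac{27237961}{492804} + 49411\right) = - 51631 \left(\frac{27237961}{1971216} + 49411\right) = \left(-51631\right) \frac{97426991737}{1971216} = - \frac{5030253010373047}{1971216}$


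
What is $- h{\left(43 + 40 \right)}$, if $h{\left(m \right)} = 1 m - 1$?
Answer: $-82$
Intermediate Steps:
$h{\left(m \right)} = -1 + m$ ($h{\left(m \right)} = m - 1 = -1 + m$)
$- h{\left(43 + 40 \right)} = - (-1 + \left(43 + 40\right)) = - (-1 + 83) = \left(-1\right) 82 = -82$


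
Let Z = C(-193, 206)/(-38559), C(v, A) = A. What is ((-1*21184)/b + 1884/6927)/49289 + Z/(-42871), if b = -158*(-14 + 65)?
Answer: 14901965848353878/252661650486473454027 ≈ 5.8980e-5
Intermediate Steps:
Z = -206/38559 (Z = 206/(-38559) = 206*(-1/38559) = -206/38559 ≈ -0.0053425)
b = -8058 (b = -158*51 = -8058)
((-1*21184)/b + 1884/6927)/49289 + Z/(-42871) = (-1*21184/(-8058) + 1884/6927)/49289 - 206/38559/(-42871) = (-21184*(-1/8058) + 1884*(1/6927))*(1/49289) - 206/38559*(-1/42871) = (10592/4029 + 628/2309)*(1/49289) + 206/1653062889 = (26987140/9302961)*(1/49289) + 206/1653062889 = 26987140/458533644729 + 206/1653062889 = 14901965848353878/252661650486473454027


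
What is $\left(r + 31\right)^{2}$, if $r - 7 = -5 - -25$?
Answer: $3364$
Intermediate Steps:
$r = 27$ ($r = 7 - -20 = 7 + \left(-5 + 25\right) = 7 + 20 = 27$)
$\left(r + 31\right)^{2} = \left(27 + 31\right)^{2} = 58^{2} = 3364$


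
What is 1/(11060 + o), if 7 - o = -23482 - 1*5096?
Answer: 1/39645 ≈ 2.5224e-5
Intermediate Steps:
o = 28585 (o = 7 - (-23482 - 1*5096) = 7 - (-23482 - 5096) = 7 - 1*(-28578) = 7 + 28578 = 28585)
1/(11060 + o) = 1/(11060 + 28585) = 1/39645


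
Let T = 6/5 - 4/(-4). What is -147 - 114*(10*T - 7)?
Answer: -1857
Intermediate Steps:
T = 11/5 (T = 6*(1/5) - 4*(-1/4) = 6/5 + 1 = 11/5 ≈ 2.2000)
-147 - 114*(10*T - 7) = -147 - 114*(10*(11/5) - 7) = -147 - 114*(22 - 7) = -147 - 114*15 = -147 - 1710 = -1857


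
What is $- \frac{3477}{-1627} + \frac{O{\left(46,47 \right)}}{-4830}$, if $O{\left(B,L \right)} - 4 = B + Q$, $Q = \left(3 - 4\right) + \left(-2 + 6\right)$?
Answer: $\frac{16707679}{7858410} \approx 2.1261$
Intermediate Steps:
$Q = 3$ ($Q = -1 + 4 = 3$)
$O{\left(B,L \right)} = 7 + B$ ($O{\left(B,L \right)} = 4 + \left(B + 3\right) = 4 + \left(3 + B\right) = 7 + B$)
$- \frac{3477}{-1627} + \frac{O{\left(46,47 \right)}}{-4830} = - \frac{3477}{-1627} + \frac{7 + 46}{-4830} = \left(-3477\right) \left(- \frac{1}{1627}\right) + 53 \left(- \frac{1}{4830}\right) = \frac{3477}{1627} - \frac{53}{4830} = \frac{16707679}{7858410}$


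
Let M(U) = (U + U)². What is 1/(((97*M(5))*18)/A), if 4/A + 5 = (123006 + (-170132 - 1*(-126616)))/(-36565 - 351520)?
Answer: -77617/17633857950 ≈ -4.4016e-6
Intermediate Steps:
M(U) = 4*U² (M(U) = (2*U)² = 4*U²)
A = -310468/403983 (A = 4/(-5 + (123006 + (-170132 - 1*(-126616)))/(-36565 - 351520)) = 4/(-5 + (123006 + (-170132 + 126616))/(-388085)) = 4/(-5 + (123006 - 43516)*(-1/388085)) = 4/(-5 + 79490*(-1/388085)) = 4/(-5 - 15898/77617) = 4/(-403983/77617) = 4*(-77617/403983) = -310468/403983 ≈ -0.76852)
1/(((97*M(5))*18)/A) = 1/(((97*(4*5²))*18)/(-310468/403983)) = 1/(((97*(4*25))*18)*(-403983/310468)) = 1/(((97*100)*18)*(-403983/310468)) = 1/((9700*18)*(-403983/310468)) = 1/(174600*(-403983/310468)) = 1/(-17633857950/77617) = -77617/17633857950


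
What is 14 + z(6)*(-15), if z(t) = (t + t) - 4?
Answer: -106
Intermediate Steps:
z(t) = -4 + 2*t (z(t) = 2*t - 4 = -4 + 2*t)
14 + z(6)*(-15) = 14 + (-4 + 2*6)*(-15) = 14 + (-4 + 12)*(-15) = 14 + 8*(-15) = 14 - 120 = -106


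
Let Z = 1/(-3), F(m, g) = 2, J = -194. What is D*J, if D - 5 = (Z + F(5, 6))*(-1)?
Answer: -1940/3 ≈ -646.67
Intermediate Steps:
Z = -⅓ ≈ -0.33333
D = 10/3 (D = 5 + (-⅓ + 2)*(-1) = 5 + (5/3)*(-1) = 5 - 5/3 = 10/3 ≈ 3.3333)
D*J = (10/3)*(-194) = -1940/3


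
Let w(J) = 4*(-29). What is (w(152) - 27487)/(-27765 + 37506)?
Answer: -9201/3247 ≈ -2.8337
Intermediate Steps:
w(J) = -116
(w(152) - 27487)/(-27765 + 37506) = (-116 - 27487)/(-27765 + 37506) = -27603/9741 = -27603*1/9741 = -9201/3247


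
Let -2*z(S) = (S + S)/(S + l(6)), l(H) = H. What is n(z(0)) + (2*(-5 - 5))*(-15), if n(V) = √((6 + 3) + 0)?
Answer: 303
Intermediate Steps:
z(S) = -S/(6 + S) (z(S) = -(S + S)/(2*(S + 6)) = -2*S/(2*(6 + S)) = -S/(6 + S))
n(V) = 3 (n(V) = √(9 + 0) = √9 = 3)
n(z(0)) + (2*(-5 - 5))*(-15) = 3 + (2*(-5 - 5))*(-15) = 3 + (2*(-10))*(-15) = 3 - 20*(-15) = 3 + 300 = 303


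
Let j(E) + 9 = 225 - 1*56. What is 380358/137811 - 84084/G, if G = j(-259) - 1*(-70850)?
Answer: 856751192/543664395 ≈ 1.5759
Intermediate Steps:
j(E) = 160 (j(E) = -9 + (225 - 1*56) = -9 + (225 - 56) = -9 + 169 = 160)
G = 71010 (G = 160 - 1*(-70850) = 160 + 70850 = 71010)
380358/137811 - 84084/G = 380358/137811 - 84084/71010 = 380358*(1/137811) - 84084*1/71010 = 126786/45937 - 14014/11835 = 856751192/543664395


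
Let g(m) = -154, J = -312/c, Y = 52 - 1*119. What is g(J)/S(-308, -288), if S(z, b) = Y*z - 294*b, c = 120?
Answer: -11/7522 ≈ -0.0014624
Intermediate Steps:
Y = -67 (Y = 52 - 119 = -67)
S(z, b) = -294*b - 67*z (S(z, b) = -67*z - 294*b = -294*b - 67*z)
J = -13/5 (J = -312/120 = -312*1/120 = -13/5 ≈ -2.6000)
g(J)/S(-308, -288) = -154/(-294*(-288) - 67*(-308)) = -154/(84672 + 20636) = -154/105308 = -154*1/105308 = -11/7522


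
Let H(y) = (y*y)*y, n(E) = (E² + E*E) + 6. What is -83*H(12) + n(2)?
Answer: -143410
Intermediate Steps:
n(E) = 6 + 2*E² (n(E) = (E² + E²) + 6 = 2*E² + 6 = 6 + 2*E²)
H(y) = y³ (H(y) = y²*y = y³)
-83*H(12) + n(2) = -83*12³ + (6 + 2*2²) = -83*1728 + (6 + 2*4) = -143424 + (6 + 8) = -143424 + 14 = -143410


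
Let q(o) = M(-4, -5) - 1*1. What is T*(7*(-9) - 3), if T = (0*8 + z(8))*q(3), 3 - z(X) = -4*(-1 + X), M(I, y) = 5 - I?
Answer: -16368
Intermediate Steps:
z(X) = -1 + 4*X (z(X) = 3 - (-4)*(-1 + X) = 3 - (4 - 4*X) = 3 + (-4 + 4*X) = -1 + 4*X)
q(o) = 8 (q(o) = (5 - 1*(-4)) - 1*1 = (5 + 4) - 1 = 9 - 1 = 8)
T = 248 (T = (0*8 + (-1 + 4*8))*8 = (0 + (-1 + 32))*8 = (0 + 31)*8 = 31*8 = 248)
T*(7*(-9) - 3) = 248*(7*(-9) - 3) = 248*(-63 - 3) = 248*(-66) = -16368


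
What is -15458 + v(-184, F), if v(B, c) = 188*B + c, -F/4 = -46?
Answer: -49866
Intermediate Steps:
F = 184 (F = -4*(-46) = 184)
v(B, c) = c + 188*B
-15458 + v(-184, F) = -15458 + (184 + 188*(-184)) = -15458 + (184 - 34592) = -15458 - 34408 = -49866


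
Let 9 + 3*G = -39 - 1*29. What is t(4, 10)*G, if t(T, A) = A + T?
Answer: -1078/3 ≈ -359.33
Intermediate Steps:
G = -77/3 (G = -3 + (-39 - 1*29)/3 = -3 + (-39 - 29)/3 = -3 + (1/3)*(-68) = -3 - 68/3 = -77/3 ≈ -25.667)
t(4, 10)*G = (10 + 4)*(-77/3) = 14*(-77/3) = -1078/3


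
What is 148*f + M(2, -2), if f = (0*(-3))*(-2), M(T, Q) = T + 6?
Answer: 8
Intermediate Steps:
M(T, Q) = 6 + T
f = 0 (f = 0*(-2) = 0)
148*f + M(2, -2) = 148*0 + (6 + 2) = 0 + 8 = 8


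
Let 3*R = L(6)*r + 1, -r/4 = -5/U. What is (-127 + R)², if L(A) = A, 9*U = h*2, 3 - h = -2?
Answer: 73984/9 ≈ 8220.4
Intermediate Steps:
h = 5 (h = 3 - 1*(-2) = 3 + 2 = 5)
U = 10/9 (U = (5*2)/9 = (⅑)*10 = 10/9 ≈ 1.1111)
r = 18 (r = -(-20)/10/9 = -(-20)*9/10 = -4*(-9/2) = 18)
R = 109/3 (R = (6*18 + 1)/3 = (108 + 1)/3 = (⅓)*109 = 109/3 ≈ 36.333)
(-127 + R)² = (-127 + 109/3)² = (-272/3)² = 73984/9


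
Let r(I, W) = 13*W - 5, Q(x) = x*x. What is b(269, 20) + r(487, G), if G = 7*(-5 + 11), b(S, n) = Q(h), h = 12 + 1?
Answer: 710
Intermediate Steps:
h = 13
Q(x) = x²
b(S, n) = 169 (b(S, n) = 13² = 169)
G = 42 (G = 7*6 = 42)
r(I, W) = -5 + 13*W
b(269, 20) + r(487, G) = 169 + (-5 + 13*42) = 169 + (-5 + 546) = 169 + 541 = 710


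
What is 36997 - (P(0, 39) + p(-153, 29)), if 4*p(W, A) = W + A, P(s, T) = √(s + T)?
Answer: 37028 - √39 ≈ 37022.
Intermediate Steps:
P(s, T) = √(T + s)
p(W, A) = A/4 + W/4 (p(W, A) = (W + A)/4 = (A + W)/4 = A/4 + W/4)
36997 - (P(0, 39) + p(-153, 29)) = 36997 - (√(39 + 0) + ((¼)*29 + (¼)*(-153))) = 36997 - (√39 + (29/4 - 153/4)) = 36997 - (√39 - 31) = 36997 - (-31 + √39) = 36997 + (31 - √39) = 37028 - √39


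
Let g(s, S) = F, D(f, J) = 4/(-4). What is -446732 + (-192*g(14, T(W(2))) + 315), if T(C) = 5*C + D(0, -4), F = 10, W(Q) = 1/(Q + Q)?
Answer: -448337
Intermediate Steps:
D(f, J) = -1 (D(f, J) = 4*(-1/4) = -1)
W(Q) = 1/(2*Q)
T(C) = -1 + 5*C (T(C) = 5*C - 1 = -1 + 5*C)
g(s, S) = 10
-446732 + (-192*g(14, T(W(2))) + 315) = -446732 + (-192*10 + 315) = -446732 + (-1920 + 315) = -446732 - 1605 = -448337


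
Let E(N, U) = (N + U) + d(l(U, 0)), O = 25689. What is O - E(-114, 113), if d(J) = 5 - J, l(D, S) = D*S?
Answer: 25685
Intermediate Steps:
E(N, U) = 5 + N + U (E(N, U) = (N + U) + (5 - U*0) = (N + U) + (5 - 1*0) = (N + U) + (5 + 0) = (N + U) + 5 = 5 + N + U)
O - E(-114, 113) = 25689 - (5 - 114 + 113) = 25689 - 1*4 = 25689 - 4 = 25685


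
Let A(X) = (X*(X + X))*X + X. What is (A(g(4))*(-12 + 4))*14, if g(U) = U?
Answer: -14784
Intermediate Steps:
A(X) = X + 2*X³ (A(X) = (X*(2*X))*X + X = (2*X²)*X + X = 2*X³ + X = X + 2*X³)
(A(g(4))*(-12 + 4))*14 = ((4 + 2*4³)*(-12 + 4))*14 = ((4 + 2*64)*(-8))*14 = ((4 + 128)*(-8))*14 = (132*(-8))*14 = -1056*14 = -14784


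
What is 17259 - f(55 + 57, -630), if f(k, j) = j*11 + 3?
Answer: 24186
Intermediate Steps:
f(k, j) = 3 + 11*j (f(k, j) = 11*j + 3 = 3 + 11*j)
17259 - f(55 + 57, -630) = 17259 - (3 + 11*(-630)) = 17259 - (3 - 6930) = 17259 - 1*(-6927) = 17259 + 6927 = 24186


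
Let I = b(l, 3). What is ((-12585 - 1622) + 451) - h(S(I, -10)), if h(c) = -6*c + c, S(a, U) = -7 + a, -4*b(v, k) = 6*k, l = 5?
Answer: -27627/2 ≈ -13814.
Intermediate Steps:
b(v, k) = -3*k/2
I = -9/2 (I = -3/2*3 = -9/2 ≈ -4.5000)
h(c) = -5*c
((-12585 - 1622) + 451) - h(S(I, -10)) = ((-12585 - 1622) + 451) - (-5)*(-7 - 9/2) = (-14207 + 451) - (-5)*(-23)/2 = -13756 - 1*115/2 = -13756 - 115/2 = -27627/2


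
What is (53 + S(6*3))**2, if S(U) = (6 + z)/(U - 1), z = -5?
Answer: 813604/289 ≈ 2815.2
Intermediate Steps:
S(U) = 1/(-1 + U) (S(U) = (6 - 5)/(U - 1) = 1/(-1 + U))
(53 + S(6*3))**2 = (53 + 1/(-1 + 6*3))**2 = (53 + 1/(-1 + 18))**2 = (53 + 1/17)**2 = (902/17)**2 = 813604/289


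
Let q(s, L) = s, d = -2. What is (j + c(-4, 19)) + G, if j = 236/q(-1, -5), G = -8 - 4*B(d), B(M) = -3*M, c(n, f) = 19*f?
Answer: 93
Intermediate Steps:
G = -32 (G = -8 - (-12)*(-2) = -8 - 4*6 = -8 - 24 = -32)
j = -236 (j = 236/(-1) = 236*(-1) = -236)
(j + c(-4, 19)) + G = (-236 + 19*19) - 32 = (-236 + 361) - 32 = 125 - 32 = 93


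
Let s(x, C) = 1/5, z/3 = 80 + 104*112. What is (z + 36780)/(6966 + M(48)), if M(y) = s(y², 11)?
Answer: 359820/34831 ≈ 10.330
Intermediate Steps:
z = 35184 (z = 3*(80 + 104*112) = 3*(80 + 11648) = 3*11728 = 35184)
s(x, C) = ⅕
M(y) = ⅕
(z + 36780)/(6966 + M(48)) = (35184 + 36780)/(6966 + ⅕) = 71964/(34831/5) = 71964*(5/34831) = 359820/34831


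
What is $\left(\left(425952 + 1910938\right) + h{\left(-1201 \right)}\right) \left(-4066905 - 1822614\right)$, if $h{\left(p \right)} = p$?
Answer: $-13756084743591$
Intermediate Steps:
$\left(\left(425952 + 1910938\right) + h{\left(-1201 \right)}\right) \left(-4066905 - 1822614\right) = \left(\left(425952 + 1910938\right) - 1201\right) \left(-4066905 - 1822614\right) = \left(2336890 - 1201\right) \left(-4066905 - 1822614\right) = 2335689 \left(-5889519\right) = -13756084743591$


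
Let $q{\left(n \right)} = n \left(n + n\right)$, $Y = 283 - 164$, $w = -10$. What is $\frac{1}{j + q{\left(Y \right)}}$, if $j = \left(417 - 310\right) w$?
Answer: $\frac{1}{27252} \approx 3.6695 \cdot 10^{-5}$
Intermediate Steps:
$Y = 119$
$q{\left(n \right)} = 2 n^{2}$ ($q{\left(n \right)} = n 2 n = 2 n^{2}$)
$j = -1070$ ($j = \left(417 - 310\right) \left(-10\right) = 107 \left(-10\right) = -1070$)
$\frac{1}{j + q{\left(Y \right)}} = \frac{1}{-1070 + 2 \cdot 119^{2}} = \frac{1}{-1070 + 2 \cdot 14161} = \frac{1}{-1070 + 28322} = \frac{1}{27252}$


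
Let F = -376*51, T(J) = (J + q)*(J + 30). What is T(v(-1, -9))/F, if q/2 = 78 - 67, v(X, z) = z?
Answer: -91/6392 ≈ -0.014237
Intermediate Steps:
q = 22 (q = 2*(78 - 67) = 2*11 = 22)
T(J) = (22 + J)*(30 + J) (T(J) = (J + 22)*(J + 30) = (22 + J)*(30 + J))
F = -19176
T(v(-1, -9))/F = (660 + (-9)² + 52*(-9))/(-19176) = (660 + 81 - 468)*(-1/19176) = 273*(-1/19176) = -91/6392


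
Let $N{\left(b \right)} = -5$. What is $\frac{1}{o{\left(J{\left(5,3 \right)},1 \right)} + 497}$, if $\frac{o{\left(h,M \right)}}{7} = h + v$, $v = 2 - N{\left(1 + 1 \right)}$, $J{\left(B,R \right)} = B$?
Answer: $\frac{1}{581} \approx 0.0017212$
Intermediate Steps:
$v = 7$ ($v = 2 - -5 = 2 + 5 = 7$)
$o{\left(h,M \right)} = 49 + 7 h$ ($o{\left(h,M \right)} = 7 \left(h + 7\right) = 7 \left(7 + h\right) = 49 + 7 h$)
$\frac{1}{o{\left(J{\left(5,3 \right)},1 \right)} + 497} = \frac{1}{\left(49 + 7 \cdot 5\right) + 497} = \frac{1}{\left(49 + 35\right) + 497} = \frac{1}{84 + 497} = \frac{1}{581}$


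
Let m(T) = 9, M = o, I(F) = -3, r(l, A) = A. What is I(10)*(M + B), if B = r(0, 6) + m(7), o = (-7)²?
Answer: -192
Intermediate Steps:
o = 49
M = 49
B = 15 (B = 6 + 9 = 15)
I(10)*(M + B) = -3*(49 + 15) = -3*64 = -192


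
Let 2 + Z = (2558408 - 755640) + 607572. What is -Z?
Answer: -2410338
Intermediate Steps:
Z = 2410338 (Z = -2 + ((2558408 - 755640) + 607572) = -2 + (1802768 + 607572) = -2 + 2410340 = 2410338)
-Z = -1*2410338 = -2410338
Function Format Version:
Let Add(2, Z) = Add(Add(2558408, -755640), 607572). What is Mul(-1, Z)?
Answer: -2410338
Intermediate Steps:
Z = 2410338 (Z = Add(-2, Add(Add(2558408, -755640), 607572)) = Add(-2, Add(1802768, 607572)) = Add(-2, 2410340) = 2410338)
Mul(-1, Z) = Mul(-1, 2410338) = -2410338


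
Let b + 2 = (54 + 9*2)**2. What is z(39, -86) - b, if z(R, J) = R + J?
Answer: -5229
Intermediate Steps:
z(R, J) = J + R
b = 5182 (b = -2 + (54 + 9*2)**2 = -2 + (54 + 18)**2 = -2 + 72**2 = -2 + 5184 = 5182)
z(39, -86) - b = (-86 + 39) - 1*5182 = -47 - 5182 = -5229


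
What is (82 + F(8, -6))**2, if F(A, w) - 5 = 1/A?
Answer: 485809/64 ≈ 7590.8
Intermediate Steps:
F(A, w) = 5 + 1/A
(82 + F(8, -6))**2 = (82 + (5 + 1/8))**2 = (82 + 41/8)**2 = (697/8)**2 = 485809/64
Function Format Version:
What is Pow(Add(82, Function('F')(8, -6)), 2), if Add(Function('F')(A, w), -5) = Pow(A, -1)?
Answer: Rational(485809, 64) ≈ 7590.8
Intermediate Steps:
Function('F')(A, w) = Add(5, Pow(A, -1))
Pow(Add(82, Function('F')(8, -6)), 2) = Pow(Add(82, Add(5, Pow(8, -1))), 2) = Pow(Add(82, Add(5, Rational(1, 8))), 2) = Pow(Add(82, Rational(41, 8)), 2) = Pow(Rational(697, 8), 2) = Rational(485809, 64)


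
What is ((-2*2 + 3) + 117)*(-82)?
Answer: -9512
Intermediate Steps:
((-2*2 + 3) + 117)*(-82) = ((-4 + 3) + 117)*(-82) = (-1 + 117)*(-82) = 116*(-82) = -9512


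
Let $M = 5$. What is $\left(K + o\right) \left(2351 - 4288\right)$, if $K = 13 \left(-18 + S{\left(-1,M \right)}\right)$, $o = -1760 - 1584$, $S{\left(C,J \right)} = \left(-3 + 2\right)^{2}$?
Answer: $6905405$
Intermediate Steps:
$S{\left(C,J \right)} = 1$ ($S{\left(C,J \right)} = \left(-1\right)^{2} = 1$)
$o = -3344$
$K = -221$ ($K = 13 \left(-18 + 1\right) = 13 \left(-17\right) = -221$)
$\left(K + o\right) \left(2351 - 4288\right) = \left(-221 - 3344\right) \left(2351 - 4288\right) = \left(-3565\right) \left(-1937\right) = 6905405$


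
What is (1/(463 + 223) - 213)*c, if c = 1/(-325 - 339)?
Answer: 146117/455504 ≈ 0.32078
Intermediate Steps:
c = -1/664 (c = 1/(-664) = -1/664 ≈ -0.0015060)
(1/(463 + 223) - 213)*c = (1/(463 + 223) - 213)*(-1/664) = (1/686 - 213)*(-1/664) = -146117/686*(-1/664) = 146117/455504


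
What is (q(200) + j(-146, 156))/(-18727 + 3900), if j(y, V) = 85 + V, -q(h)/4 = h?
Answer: 559/14827 ≈ 0.037701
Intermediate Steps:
q(h) = -4*h
(q(200) + j(-146, 156))/(-18727 + 3900) = (-4*200 + (85 + 156))/(-18727 + 3900) = (-800 + 241)/(-14827) = -559*(-1/14827) = 559/14827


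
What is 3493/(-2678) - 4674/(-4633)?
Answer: -89417/302614 ≈ -0.29548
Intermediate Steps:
3493/(-2678) - 4674/(-4633) = 3493*(-1/2678) - 4674*(-1/4633) = -3493/2678 + 114/113 = -89417/302614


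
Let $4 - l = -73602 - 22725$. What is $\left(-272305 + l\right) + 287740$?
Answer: $111766$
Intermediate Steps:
$l = 96331$ ($l = 4 - \left(-73602 - 22725\right) = 4 - -96327 = 4 + 96327 = 96331$)
$\left(-272305 + l\right) + 287740 = \left(-272305 + 96331\right) + 287740 = -175974 + 287740 = 111766$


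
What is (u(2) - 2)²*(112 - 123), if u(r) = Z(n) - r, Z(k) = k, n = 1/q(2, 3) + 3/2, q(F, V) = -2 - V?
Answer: -8019/100 ≈ -80.190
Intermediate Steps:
n = 13/10 (n = 1/(-2 - 1*3) + 3/2 = 1/(-2 - 3) + 3*(½) = 1/(-5) + 3/2 = 1*(-⅕) + 3/2 = -⅕ + 3/2 = 13/10 ≈ 1.3000)
u(r) = 13/10 - r
(u(2) - 2)²*(112 - 123) = ((13/10 - 1*2) - 2)²*(112 - 123) = ((13/10 - 2) - 2)²*(-11) = (-7/10 - 2)²*(-11) = (-27/10)²*(-11) = (729/100)*(-11) = -8019/100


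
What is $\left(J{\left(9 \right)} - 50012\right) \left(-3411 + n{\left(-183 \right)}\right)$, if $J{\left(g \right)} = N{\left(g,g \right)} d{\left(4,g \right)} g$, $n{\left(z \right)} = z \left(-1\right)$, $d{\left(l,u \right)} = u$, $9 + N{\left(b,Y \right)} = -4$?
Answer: $164837820$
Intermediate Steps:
$N{\left(b,Y \right)} = -13$ ($N{\left(b,Y \right)} = -9 - 4 = -13$)
$n{\left(z \right)} = - z$
$J{\left(g \right)} = - 13 g^{2}$ ($J{\left(g \right)} = - 13 g g = - 13 g^{2}$)
$\left(J{\left(9 \right)} - 50012\right) \left(-3411 + n{\left(-183 \right)}\right) = \left(- 13 \cdot 9^{2} - 50012\right) \left(-3411 - -183\right) = \left(\left(-13\right) 81 - 50012\right) \left(-3411 + 183\right) = \left(-1053 - 50012\right) \left(-3228\right) = \left(-51065\right) \left(-3228\right) = 164837820$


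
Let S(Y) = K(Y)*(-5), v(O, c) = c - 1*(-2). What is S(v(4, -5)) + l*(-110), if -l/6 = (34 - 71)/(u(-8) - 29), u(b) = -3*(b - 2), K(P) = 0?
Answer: -24420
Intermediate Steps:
v(O, c) = 2 + c (v(O, c) = c + 2 = 2 + c)
u(b) = 6 - 3*b (u(b) = -3*(-2 + b) = 6 - 3*b)
l = 222 (l = -6*(34 - 71)/((6 - 3*(-8)) - 29) = -(-222)/((6 + 24) - 29) = -(-222)/(30 - 29) = -(-222)/1 = -(-222) = -6*(-37) = 222)
S(Y) = 0 (S(Y) = 0*(-5) = 0)
S(v(4, -5)) + l*(-110) = 0 + 222*(-110) = 0 - 24420 = -24420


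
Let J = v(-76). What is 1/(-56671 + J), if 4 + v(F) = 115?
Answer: -1/56560 ≈ -1.7680e-5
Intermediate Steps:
v(F) = 111 (v(F) = -4 + 115 = 111)
J = 111
1/(-56671 + J) = 1/(-56671 + 111) = 1/(-56560) = -1/56560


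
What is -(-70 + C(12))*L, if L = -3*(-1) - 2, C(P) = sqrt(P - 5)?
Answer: 70 - sqrt(7) ≈ 67.354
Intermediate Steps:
C(P) = sqrt(-5 + P)
L = 1 (L = 3 - 2 = 1)
-(-70 + C(12))*L = -(-70 + sqrt(-5 + 12)) = -(-70 + sqrt(7)) = 70 - sqrt(7)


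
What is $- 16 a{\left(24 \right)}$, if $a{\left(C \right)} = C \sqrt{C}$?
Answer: $- 768 \sqrt{6} \approx -1881.2$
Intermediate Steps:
$a{\left(C \right)} = C^{\frac{3}{2}}$
$- 16 a{\left(24 \right)} = - 16 \cdot 24^{\frac{3}{2}} = - 16 \cdot 48 \sqrt{6} = - 768 \sqrt{6}$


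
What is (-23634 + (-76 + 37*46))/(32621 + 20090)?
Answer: -22008/52711 ≈ -0.41752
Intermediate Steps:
(-23634 + (-76 + 37*46))/(32621 + 20090) = (-23634 + (-76 + 1702))/52711 = (-23634 + 1626)*(1/52711) = -22008*1/52711 = -22008/52711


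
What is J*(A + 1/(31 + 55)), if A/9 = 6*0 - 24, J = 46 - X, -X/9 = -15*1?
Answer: 1653175/86 ≈ 19223.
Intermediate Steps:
X = 135 (X = -(-135) = -9*(-15) = 135)
J = -89 (J = 46 - 1*135 = 46 - 135 = -89)
A = -216 (A = 9*(6*0 - 24) = 9*(0 - 24) = 9*(-24) = -216)
J*(A + 1/(31 + 55)) = -89*(-216 + 1/(31 + 55)) = -89*(-216 + 1/86) = -89*(-18575/86) = 1653175/86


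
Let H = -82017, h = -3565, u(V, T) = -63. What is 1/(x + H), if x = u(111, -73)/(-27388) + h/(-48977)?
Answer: -1341382076/110016033003521 ≈ -1.2193e-5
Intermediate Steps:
x = 100723771/1341382076 (x = -63/(-27388) - 3565/(-48977) = -63*(-1/27388) - 3565*(-1/48977) = 63/27388 + 3565/48977 = 100723771/1341382076 ≈ 0.075090)
1/(x + H) = 1/(100723771/1341382076 - 82017) = 1/(-110016033003521/1341382076) = -1341382076/110016033003521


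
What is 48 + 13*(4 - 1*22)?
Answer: -186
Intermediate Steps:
48 + 13*(4 - 1*22) = 48 + 13*(4 - 22) = 48 + 13*(-18) = 48 - 234 = -186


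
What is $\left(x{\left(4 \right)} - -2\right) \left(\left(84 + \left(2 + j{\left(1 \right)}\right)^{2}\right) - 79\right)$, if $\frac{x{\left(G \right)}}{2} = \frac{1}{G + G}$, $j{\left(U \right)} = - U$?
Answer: $\frac{27}{2} \approx 13.5$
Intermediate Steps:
$x{\left(G \right)} = \frac{1}{G}$ ($x{\left(G \right)} = \frac{2}{G + G} = \frac{2}{2 G} = 2 \frac{1}{2 G} = \frac{1}{G}$)
$\left(x{\left(4 \right)} - -2\right) \left(\left(84 + \left(2 + j{\left(1 \right)}\right)^{2}\right) - 79\right) = \left(\frac{1}{4} - -2\right) \left(\left(84 + \left(2 - 1\right)^{2}\right) - 79\right) = \left(\frac{1}{4} + 2\right) \left(\left(84 + \left(2 - 1\right)^{2}\right) - 79\right) = \frac{9 \left(\left(84 + 1^{2}\right) - 79\right)}{4} = \frac{9 \left(\left(84 + 1\right) - 79\right)}{4} = \frac{9 \left(85 - 79\right)}{4} = \frac{9}{4} \cdot 6 = \frac{27}{2}$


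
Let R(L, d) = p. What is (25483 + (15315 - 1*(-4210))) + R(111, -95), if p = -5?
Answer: 45003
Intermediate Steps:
R(L, d) = -5
(25483 + (15315 - 1*(-4210))) + R(111, -95) = (25483 + (15315 - 1*(-4210))) - 5 = (25483 + (15315 + 4210)) - 5 = (25483 + 19525) - 5 = 45008 - 5 = 45003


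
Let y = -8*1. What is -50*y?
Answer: 400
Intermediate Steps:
y = -8
-50*y = -50*(-8) = 400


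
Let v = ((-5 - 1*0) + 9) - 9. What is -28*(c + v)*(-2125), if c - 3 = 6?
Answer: 238000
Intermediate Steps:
v = -5 (v = ((-5 + 0) + 9) - 9 = (-5 + 9) - 9 = 4 - 9 = -5)
c = 9 (c = 3 + 6 = 9)
-28*(c + v)*(-2125) = -28*(9 - 5)*(-2125) = -28*4*(-2125) = -112*(-2125) = 238000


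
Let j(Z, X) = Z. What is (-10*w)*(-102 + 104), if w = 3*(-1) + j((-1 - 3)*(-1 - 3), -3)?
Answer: -260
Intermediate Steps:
w = 13 (w = 3*(-1) + (-1 - 3)*(-1 - 3) = -3 - 4*(-4) = -3 + 16 = 13)
(-10*w)*(-102 + 104) = (-10*13)*(-102 + 104) = -130*2 = -260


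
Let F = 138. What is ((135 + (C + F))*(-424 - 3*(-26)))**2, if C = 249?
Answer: 32620694544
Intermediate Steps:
((135 + (C + F))*(-424 - 3*(-26)))**2 = ((135 + (249 + 138))*(-424 - 3*(-26)))**2 = ((135 + 387)*(-424 + 78))**2 = (522*(-346))**2 = (-180612)**2 = 32620694544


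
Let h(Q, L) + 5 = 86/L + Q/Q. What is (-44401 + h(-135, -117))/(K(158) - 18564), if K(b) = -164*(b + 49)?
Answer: 5195471/6143904 ≈ 0.84563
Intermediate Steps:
h(Q, L) = -4 + 86/L (h(Q, L) = -5 + (86/L + Q/Q) = -5 + (86/L + 1) = -5 + (1 + 86/L) = -4 + 86/L)
K(b) = -8036 - 164*b (K(b) = -164*(49 + b) = -8036 - 164*b)
(-44401 + h(-135, -117))/(K(158) - 18564) = (-44401 + (-4 + 86/(-117)))/((-8036 - 164*158) - 18564) = (-44401 + (-4 + 86*(-1/117)))/((-8036 - 25912) - 18564) = (-44401 + (-4 - 86/117))/(-33948 - 18564) = (-44401 - 554/117)/(-52512) = -5195471/117*(-1/52512) = 5195471/6143904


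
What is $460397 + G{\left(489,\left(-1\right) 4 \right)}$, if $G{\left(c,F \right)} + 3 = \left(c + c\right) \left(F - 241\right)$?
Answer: $220784$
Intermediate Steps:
$G{\left(c,F \right)} = -3 + 2 c \left(-241 + F\right)$ ($G{\left(c,F \right)} = -3 + \left(c + c\right) \left(F - 241\right) = -3 + 2 c \left(-241 + F\right)$)
$460397 + G{\left(489,\left(-1\right) 4 \right)} = 460397 - \left(235701 - 2 \left(\left(-1\right) 4\right) 489\right) = 460397 - \left(235701 + 3912\right) = 460397 - 239613 = 220784$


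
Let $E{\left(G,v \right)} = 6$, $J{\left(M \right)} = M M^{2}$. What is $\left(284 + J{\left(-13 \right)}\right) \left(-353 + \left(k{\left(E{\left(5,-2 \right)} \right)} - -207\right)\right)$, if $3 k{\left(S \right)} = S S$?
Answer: $256342$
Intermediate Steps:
$J{\left(M \right)} = M^{3}$
$k{\left(S \right)} = \frac{S^{2}}{3}$ ($k{\left(S \right)} = \frac{S S}{3} = \frac{S^{2}}{3}$)
$\left(284 + J{\left(-13 \right)}\right) \left(-353 + \left(k{\left(E{\left(5,-2 \right)} \right)} - -207\right)\right) = \left(284 + \left(-13\right)^{3}\right) \left(-353 + \left(\frac{6^{2}}{3} - -207\right)\right) = \left(284 - 2197\right) \left(-353 + \left(\frac{1}{3} \cdot 36 + 207\right)\right) = - 1913 \left(-353 + \left(12 + 207\right)\right) = - 1913 \left(-353 + 219\right) = \left(-1913\right) \left(-134\right) = 256342$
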